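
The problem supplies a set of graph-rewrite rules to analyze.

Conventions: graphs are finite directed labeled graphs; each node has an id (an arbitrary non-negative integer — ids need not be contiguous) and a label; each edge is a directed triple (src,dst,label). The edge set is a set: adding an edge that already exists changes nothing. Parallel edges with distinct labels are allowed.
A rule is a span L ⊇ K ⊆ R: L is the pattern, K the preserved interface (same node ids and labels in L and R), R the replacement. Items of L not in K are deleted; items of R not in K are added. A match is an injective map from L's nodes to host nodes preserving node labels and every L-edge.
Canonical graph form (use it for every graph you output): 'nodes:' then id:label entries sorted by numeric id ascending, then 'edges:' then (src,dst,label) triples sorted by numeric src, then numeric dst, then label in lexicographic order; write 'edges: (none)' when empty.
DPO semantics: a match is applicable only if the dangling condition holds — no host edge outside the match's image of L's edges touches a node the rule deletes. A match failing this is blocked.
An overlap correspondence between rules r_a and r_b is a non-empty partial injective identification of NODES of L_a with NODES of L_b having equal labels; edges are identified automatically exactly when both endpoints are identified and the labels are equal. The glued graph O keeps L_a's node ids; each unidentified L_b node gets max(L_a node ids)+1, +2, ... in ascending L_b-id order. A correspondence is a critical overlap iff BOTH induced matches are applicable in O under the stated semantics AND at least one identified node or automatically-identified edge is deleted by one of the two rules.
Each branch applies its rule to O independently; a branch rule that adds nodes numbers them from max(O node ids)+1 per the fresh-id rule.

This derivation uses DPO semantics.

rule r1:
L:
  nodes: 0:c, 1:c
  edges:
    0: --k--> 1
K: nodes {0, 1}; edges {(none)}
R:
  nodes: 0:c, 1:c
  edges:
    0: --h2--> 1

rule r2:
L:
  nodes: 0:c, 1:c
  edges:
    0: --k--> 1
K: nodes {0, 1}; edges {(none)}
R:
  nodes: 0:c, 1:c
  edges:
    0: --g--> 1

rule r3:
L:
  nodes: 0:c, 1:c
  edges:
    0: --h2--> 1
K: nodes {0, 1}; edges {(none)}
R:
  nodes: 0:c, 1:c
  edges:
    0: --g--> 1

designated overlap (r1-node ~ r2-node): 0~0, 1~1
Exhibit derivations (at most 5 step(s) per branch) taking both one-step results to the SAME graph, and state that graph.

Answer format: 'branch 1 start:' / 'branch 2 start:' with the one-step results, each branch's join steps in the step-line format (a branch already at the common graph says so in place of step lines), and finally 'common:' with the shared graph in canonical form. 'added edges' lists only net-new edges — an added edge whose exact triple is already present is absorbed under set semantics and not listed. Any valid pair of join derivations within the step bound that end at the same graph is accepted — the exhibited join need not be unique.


branch 1 start:
nodes: 0:c, 1:c
edges: (0,1,h2)
branch 2 start:
nodes: 0:c, 1:c
edges: (0,1,g)
branch 1 step 1: rule r3; match: 0->0, 1->1; deleted nodes (none); deleted edges (0,1,h2); added nodes (none); added edges (0,1,g); result: nodes: 0:c, 1:c edges: (0,1,g)
branch 2: already at the common graph (0 steps)
common:
nodes: 0:c, 1:c
edges: (0,1,g)


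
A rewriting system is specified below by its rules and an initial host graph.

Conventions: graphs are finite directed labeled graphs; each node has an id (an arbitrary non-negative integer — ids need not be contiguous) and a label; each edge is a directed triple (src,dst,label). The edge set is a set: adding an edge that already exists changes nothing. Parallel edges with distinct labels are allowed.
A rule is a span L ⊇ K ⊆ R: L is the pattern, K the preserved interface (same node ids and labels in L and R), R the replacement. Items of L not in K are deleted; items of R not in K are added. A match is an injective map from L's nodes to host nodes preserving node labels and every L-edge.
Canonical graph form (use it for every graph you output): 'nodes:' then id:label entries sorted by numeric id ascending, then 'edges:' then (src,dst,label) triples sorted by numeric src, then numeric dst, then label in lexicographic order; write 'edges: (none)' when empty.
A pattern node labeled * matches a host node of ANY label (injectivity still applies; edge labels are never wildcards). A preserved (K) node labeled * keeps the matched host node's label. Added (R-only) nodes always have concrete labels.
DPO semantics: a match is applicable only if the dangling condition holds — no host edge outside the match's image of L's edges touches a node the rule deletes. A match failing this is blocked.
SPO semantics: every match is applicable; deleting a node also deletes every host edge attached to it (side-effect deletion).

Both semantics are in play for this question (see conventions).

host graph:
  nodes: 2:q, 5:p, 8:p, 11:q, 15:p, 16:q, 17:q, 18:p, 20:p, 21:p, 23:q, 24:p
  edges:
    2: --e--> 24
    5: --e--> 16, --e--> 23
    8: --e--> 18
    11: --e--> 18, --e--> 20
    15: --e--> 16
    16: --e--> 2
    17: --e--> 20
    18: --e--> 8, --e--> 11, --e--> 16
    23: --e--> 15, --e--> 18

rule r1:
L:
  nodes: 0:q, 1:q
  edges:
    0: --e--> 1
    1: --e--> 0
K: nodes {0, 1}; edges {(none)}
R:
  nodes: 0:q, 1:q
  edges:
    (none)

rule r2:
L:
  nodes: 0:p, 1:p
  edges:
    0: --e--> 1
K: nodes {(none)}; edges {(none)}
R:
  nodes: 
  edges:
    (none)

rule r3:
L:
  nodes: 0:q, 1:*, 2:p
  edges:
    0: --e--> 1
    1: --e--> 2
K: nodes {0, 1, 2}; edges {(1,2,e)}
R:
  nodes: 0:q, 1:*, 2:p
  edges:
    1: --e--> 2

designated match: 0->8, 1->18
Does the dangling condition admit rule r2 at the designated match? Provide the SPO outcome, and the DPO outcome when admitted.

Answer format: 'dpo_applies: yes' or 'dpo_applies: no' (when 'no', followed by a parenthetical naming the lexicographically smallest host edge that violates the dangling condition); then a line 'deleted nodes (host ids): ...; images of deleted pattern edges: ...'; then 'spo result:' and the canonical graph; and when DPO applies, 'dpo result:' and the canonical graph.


dpo_applies: no
(the rule deletes node 18, which keeps host edge (11,18,e) outside the match image — the dangling condition fails, DPO blocks; SPO proceeds and side-deletes such edges)
deleted nodes (host ids): 8, 18; images of deleted pattern edges: (8,18,e)
spo result:
nodes: 2:q, 5:p, 11:q, 15:p, 16:q, 17:q, 20:p, 21:p, 23:q, 24:p
edges: (2,24,e); (5,16,e); (5,23,e); (11,20,e); (15,16,e); (16,2,e); (17,20,e); (23,15,e)


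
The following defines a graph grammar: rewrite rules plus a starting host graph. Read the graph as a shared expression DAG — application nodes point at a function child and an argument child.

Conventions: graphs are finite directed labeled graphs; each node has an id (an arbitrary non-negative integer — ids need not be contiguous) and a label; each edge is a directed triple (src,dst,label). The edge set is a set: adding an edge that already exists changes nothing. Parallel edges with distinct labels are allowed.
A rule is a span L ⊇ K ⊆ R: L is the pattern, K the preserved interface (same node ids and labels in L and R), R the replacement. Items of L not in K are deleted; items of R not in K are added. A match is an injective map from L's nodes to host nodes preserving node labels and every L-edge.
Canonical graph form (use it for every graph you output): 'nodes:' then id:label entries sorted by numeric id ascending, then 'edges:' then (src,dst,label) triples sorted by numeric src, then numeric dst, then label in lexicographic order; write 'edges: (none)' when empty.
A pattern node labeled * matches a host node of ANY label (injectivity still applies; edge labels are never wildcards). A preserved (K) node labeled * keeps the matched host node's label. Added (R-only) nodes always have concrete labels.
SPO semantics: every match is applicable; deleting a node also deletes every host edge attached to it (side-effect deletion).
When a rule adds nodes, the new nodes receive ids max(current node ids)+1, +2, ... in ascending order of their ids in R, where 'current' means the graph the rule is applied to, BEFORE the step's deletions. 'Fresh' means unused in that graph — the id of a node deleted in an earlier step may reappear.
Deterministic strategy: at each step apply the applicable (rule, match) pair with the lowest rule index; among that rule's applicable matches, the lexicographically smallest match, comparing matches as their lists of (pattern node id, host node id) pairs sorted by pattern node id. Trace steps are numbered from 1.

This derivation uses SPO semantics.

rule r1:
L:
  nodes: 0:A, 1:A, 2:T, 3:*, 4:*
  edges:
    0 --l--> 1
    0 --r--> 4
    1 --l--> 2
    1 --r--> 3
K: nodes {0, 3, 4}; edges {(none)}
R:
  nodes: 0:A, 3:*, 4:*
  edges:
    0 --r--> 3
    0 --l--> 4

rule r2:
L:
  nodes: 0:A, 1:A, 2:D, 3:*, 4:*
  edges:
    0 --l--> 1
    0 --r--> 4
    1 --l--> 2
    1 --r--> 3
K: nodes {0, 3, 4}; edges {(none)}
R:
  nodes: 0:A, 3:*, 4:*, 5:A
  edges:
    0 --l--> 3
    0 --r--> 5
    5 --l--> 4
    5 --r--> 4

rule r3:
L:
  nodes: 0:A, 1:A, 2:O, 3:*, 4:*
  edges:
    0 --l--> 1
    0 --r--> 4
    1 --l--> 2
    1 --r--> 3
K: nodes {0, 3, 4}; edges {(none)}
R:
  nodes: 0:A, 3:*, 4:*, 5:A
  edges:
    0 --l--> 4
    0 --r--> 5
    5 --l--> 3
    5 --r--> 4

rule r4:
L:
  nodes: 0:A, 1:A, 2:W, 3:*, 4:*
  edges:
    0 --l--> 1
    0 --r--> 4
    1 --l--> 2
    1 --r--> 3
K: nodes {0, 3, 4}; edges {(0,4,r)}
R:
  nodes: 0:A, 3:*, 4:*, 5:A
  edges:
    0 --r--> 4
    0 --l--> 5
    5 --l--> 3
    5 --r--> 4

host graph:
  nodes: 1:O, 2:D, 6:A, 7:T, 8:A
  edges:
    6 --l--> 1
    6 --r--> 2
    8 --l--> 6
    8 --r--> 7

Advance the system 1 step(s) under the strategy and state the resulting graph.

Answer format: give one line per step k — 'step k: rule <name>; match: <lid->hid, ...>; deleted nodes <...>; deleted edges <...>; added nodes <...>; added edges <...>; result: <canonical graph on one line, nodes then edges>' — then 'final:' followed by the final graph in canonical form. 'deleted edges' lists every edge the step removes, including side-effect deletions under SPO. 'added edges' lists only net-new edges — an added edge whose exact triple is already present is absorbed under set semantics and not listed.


step 1: rule r3; match: 0->8, 1->6, 2->1, 3->2, 4->7; deleted nodes 1, 6; deleted edges (6,1,l); (6,2,r); (8,6,l); (8,7,r); added nodes 9; added edges (8,7,l); (8,9,r); (9,2,l); (9,7,r); result: nodes: 2:D, 7:T, 8:A, 9:A edges: (8,7,l); (8,9,r); (9,2,l); (9,7,r)
final:
nodes: 2:D, 7:T, 8:A, 9:A
edges: (8,7,l); (8,9,r); (9,2,l); (9,7,r)


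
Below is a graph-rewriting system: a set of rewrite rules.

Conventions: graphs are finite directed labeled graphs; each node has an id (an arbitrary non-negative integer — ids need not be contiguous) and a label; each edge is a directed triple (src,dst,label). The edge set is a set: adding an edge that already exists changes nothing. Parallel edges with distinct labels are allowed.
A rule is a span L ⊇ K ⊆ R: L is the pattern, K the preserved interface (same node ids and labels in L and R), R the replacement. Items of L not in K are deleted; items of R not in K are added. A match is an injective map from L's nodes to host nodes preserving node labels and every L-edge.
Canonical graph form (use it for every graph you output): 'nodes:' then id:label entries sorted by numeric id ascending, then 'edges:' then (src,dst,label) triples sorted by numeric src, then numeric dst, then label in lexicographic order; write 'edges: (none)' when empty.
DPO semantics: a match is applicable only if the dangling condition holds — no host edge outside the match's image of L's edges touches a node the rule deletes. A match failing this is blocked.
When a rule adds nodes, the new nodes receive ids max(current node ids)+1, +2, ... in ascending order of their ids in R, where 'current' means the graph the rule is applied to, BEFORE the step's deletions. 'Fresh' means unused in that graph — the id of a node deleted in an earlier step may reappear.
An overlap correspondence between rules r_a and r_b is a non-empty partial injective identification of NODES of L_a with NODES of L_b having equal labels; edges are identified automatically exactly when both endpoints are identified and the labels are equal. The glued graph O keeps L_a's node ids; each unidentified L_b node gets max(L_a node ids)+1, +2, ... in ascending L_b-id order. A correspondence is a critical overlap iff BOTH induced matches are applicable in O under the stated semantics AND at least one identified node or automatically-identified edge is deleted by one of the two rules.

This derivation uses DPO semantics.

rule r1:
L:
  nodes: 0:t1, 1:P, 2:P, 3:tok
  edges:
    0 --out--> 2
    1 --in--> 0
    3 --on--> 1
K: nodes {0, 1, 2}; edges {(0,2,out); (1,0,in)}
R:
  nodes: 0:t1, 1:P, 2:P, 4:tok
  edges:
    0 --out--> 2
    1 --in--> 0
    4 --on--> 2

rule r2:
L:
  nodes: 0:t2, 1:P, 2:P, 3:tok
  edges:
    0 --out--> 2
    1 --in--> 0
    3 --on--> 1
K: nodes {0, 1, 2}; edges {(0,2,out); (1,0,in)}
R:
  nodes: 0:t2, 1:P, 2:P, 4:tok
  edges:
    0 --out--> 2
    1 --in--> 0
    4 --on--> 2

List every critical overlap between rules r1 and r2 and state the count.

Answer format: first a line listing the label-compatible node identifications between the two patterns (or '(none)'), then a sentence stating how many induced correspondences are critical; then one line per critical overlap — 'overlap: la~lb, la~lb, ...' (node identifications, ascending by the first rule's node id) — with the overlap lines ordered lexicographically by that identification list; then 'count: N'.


label-compatible node identifications between L(r1) and L(r2): 1~1, 1~2, 2~1, 2~2, 3~3
2 of the induced correspondences are critical overlaps of r1 and r2.
overlap: 1~1, 2~2, 3~3
overlap: 1~1, 3~3
count: 2


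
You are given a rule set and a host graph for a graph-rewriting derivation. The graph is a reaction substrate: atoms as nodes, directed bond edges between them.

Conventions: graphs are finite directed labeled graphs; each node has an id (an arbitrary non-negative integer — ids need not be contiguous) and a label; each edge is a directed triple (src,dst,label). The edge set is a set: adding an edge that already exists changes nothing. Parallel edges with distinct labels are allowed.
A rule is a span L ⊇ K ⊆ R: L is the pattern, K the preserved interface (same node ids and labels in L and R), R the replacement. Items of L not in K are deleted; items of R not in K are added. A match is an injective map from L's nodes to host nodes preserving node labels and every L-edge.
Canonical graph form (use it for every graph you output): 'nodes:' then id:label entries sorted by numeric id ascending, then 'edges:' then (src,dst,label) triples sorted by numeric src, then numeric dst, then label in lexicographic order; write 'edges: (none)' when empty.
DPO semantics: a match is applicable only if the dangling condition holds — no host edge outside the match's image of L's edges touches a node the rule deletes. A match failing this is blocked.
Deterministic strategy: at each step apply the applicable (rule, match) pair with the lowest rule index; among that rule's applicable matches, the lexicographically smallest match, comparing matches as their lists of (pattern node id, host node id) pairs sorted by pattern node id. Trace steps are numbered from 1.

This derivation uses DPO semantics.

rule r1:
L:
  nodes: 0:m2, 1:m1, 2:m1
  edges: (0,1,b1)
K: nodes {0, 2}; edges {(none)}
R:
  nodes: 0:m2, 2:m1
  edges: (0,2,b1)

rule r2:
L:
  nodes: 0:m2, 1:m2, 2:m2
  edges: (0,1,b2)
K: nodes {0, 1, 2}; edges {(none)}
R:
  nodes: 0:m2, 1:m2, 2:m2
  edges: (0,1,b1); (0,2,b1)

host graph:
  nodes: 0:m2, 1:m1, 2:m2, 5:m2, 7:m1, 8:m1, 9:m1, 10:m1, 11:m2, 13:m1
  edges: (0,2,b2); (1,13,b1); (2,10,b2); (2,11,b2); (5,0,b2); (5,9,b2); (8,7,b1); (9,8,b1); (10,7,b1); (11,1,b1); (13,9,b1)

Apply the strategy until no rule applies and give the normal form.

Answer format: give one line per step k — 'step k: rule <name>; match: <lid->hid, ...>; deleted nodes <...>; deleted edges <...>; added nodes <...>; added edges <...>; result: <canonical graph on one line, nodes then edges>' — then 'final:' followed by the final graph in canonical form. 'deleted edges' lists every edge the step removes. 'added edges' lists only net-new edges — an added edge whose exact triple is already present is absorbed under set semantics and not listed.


step 1: rule r2; match: 0->0, 1->2, 2->5; deleted nodes (none); deleted edges (0,2,b2); added nodes (none); added edges (0,2,b1); (0,5,b1); result: nodes: 0:m2, 1:m1, 2:m2, 5:m2, 7:m1, 8:m1, 9:m1, 10:m1, 11:m2, 13:m1 edges: (0,2,b1); (0,5,b1); (1,13,b1); (2,10,b2); (2,11,b2); (5,0,b2); (5,9,b2); (8,7,b1); (9,8,b1); (10,7,b1); (11,1,b1); (13,9,b1)
step 2: rule r2; match: 0->2, 1->11, 2->0; deleted nodes (none); deleted edges (2,11,b2); added nodes (none); added edges (2,0,b1); (2,11,b1); result: nodes: 0:m2, 1:m1, 2:m2, 5:m2, 7:m1, 8:m1, 9:m1, 10:m1, 11:m2, 13:m1 edges: (0,2,b1); (0,5,b1); (1,13,b1); (2,0,b1); (2,10,b2); (2,11,b1); (5,0,b2); (5,9,b2); (8,7,b1); (9,8,b1); (10,7,b1); (11,1,b1); (13,9,b1)
step 3: rule r2; match: 0->5, 1->0, 2->2; deleted nodes (none); deleted edges (5,0,b2); added nodes (none); added edges (5,0,b1); (5,2,b1); result: nodes: 0:m2, 1:m1, 2:m2, 5:m2, 7:m1, 8:m1, 9:m1, 10:m1, 11:m2, 13:m1 edges: (0,2,b1); (0,5,b1); (1,13,b1); (2,0,b1); (2,10,b2); (2,11,b1); (5,0,b1); (5,2,b1); (5,9,b2); (8,7,b1); (9,8,b1); (10,7,b1); (11,1,b1); (13,9,b1)
final:
nodes: 0:m2, 1:m1, 2:m2, 5:m2, 7:m1, 8:m1, 9:m1, 10:m1, 11:m2, 13:m1
edges: (0,2,b1); (0,5,b1); (1,13,b1); (2,0,b1); (2,10,b2); (2,11,b1); (5,0,b1); (5,2,b1); (5,9,b2); (8,7,b1); (9,8,b1); (10,7,b1); (11,1,b1); (13,9,b1)


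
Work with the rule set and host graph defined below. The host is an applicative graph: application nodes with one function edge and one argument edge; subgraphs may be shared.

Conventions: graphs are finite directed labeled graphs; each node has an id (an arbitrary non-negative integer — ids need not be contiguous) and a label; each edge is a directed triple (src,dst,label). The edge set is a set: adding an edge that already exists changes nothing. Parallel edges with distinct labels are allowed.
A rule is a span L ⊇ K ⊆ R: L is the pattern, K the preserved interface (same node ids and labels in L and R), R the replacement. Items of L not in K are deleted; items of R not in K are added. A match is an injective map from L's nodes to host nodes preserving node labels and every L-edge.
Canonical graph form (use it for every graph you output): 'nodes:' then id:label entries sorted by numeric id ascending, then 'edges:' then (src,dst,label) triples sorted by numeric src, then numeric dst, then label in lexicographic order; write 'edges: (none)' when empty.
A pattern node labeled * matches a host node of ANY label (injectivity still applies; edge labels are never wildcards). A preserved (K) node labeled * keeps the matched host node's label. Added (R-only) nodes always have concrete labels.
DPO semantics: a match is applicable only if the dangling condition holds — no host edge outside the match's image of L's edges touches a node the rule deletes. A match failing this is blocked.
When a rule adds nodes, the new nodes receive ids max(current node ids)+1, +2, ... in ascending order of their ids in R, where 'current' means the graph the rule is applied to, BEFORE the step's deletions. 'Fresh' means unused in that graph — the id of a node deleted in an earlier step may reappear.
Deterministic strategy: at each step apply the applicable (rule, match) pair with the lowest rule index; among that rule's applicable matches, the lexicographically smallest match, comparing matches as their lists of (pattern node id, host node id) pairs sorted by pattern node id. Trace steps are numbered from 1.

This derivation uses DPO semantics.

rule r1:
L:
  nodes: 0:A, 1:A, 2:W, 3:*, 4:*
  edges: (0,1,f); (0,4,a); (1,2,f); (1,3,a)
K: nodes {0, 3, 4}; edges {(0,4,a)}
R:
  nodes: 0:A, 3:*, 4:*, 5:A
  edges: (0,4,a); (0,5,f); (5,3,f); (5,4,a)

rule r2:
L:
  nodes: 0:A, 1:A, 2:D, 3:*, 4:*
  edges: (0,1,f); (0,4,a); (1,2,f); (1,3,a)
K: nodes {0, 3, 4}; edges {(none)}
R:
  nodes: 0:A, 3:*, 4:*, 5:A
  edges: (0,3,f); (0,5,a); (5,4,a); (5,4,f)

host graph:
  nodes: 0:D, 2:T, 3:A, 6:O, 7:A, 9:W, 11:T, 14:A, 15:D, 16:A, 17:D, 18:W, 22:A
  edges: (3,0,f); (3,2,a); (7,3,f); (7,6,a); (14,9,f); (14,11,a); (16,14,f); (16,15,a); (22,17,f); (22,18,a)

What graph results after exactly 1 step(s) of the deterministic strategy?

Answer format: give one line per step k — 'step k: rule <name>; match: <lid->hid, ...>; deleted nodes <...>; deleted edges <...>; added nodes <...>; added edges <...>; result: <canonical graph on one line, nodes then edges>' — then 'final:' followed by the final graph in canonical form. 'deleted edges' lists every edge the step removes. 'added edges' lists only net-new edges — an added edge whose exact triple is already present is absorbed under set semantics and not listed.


step 1: rule r1; match: 0->16, 1->14, 2->9, 3->11, 4->15; deleted nodes 9, 14; deleted edges (14,9,f); (14,11,a); (16,14,f); added nodes 23; added edges (16,23,f); (23,11,f); (23,15,a); result: nodes: 0:D, 2:T, 3:A, 6:O, 7:A, 11:T, 15:D, 16:A, 17:D, 18:W, 22:A, 23:A edges: (3,0,f); (3,2,a); (7,3,f); (7,6,a); (16,15,a); (16,23,f); (22,17,f); (22,18,a); (23,11,f); (23,15,a)
final:
nodes: 0:D, 2:T, 3:A, 6:O, 7:A, 11:T, 15:D, 16:A, 17:D, 18:W, 22:A, 23:A
edges: (3,0,f); (3,2,a); (7,3,f); (7,6,a); (16,15,a); (16,23,f); (22,17,f); (22,18,a); (23,11,f); (23,15,a)


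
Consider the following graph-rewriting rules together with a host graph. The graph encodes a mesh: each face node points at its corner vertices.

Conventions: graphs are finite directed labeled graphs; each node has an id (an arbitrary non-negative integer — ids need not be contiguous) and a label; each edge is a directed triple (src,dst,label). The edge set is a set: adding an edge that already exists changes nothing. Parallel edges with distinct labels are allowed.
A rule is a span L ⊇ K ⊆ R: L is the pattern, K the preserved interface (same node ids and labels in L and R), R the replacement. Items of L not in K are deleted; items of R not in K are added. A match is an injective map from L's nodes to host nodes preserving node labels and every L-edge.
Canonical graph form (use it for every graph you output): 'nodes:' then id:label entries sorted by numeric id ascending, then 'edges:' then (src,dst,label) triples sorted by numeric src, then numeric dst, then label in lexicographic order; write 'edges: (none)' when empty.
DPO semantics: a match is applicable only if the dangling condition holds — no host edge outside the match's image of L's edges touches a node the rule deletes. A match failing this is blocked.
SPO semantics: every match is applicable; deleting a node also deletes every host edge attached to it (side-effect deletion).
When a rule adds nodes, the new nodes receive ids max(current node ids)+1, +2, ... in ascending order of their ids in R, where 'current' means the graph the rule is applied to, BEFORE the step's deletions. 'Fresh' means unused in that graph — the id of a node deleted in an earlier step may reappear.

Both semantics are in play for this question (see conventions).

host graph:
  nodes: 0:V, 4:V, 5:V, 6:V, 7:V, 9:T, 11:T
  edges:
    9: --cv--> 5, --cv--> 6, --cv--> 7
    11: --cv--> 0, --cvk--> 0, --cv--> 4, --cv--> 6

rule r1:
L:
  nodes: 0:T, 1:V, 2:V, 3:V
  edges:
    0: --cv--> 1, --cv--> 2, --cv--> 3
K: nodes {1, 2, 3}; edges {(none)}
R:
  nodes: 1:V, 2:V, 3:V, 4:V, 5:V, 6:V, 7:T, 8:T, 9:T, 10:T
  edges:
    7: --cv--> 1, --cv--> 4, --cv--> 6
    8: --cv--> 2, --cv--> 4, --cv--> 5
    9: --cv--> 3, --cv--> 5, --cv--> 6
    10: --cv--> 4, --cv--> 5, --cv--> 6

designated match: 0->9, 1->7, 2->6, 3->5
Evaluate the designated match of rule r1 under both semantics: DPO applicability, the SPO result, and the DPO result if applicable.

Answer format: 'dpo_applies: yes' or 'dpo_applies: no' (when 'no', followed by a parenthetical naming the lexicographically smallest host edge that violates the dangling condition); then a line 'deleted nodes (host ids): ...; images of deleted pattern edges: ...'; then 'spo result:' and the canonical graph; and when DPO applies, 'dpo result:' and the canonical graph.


dpo_applies: yes
deleted nodes (host ids): 9; images of deleted pattern edges: (9,5,cv); (9,6,cv); (9,7,cv)
spo result:
nodes: 0:V, 4:V, 5:V, 6:V, 7:V, 11:T, 12:V, 13:V, 14:V, 15:T, 16:T, 17:T, 18:T
edges: (11,0,cv); (11,0,cvk); (11,4,cv); (11,6,cv); (15,7,cv); (15,12,cv); (15,14,cv); (16,6,cv); (16,12,cv); (16,13,cv); (17,5,cv); (17,13,cv); (17,14,cv); (18,12,cv); (18,13,cv); (18,14,cv)
dpo result:
nodes: 0:V, 4:V, 5:V, 6:V, 7:V, 11:T, 12:V, 13:V, 14:V, 15:T, 16:T, 17:T, 18:T
edges: (11,0,cv); (11,0,cvk); (11,4,cv); (11,6,cv); (15,7,cv); (15,12,cv); (15,14,cv); (16,6,cv); (16,12,cv); (16,13,cv); (17,5,cv); (17,13,cv); (17,14,cv); (18,12,cv); (18,13,cv); (18,14,cv)


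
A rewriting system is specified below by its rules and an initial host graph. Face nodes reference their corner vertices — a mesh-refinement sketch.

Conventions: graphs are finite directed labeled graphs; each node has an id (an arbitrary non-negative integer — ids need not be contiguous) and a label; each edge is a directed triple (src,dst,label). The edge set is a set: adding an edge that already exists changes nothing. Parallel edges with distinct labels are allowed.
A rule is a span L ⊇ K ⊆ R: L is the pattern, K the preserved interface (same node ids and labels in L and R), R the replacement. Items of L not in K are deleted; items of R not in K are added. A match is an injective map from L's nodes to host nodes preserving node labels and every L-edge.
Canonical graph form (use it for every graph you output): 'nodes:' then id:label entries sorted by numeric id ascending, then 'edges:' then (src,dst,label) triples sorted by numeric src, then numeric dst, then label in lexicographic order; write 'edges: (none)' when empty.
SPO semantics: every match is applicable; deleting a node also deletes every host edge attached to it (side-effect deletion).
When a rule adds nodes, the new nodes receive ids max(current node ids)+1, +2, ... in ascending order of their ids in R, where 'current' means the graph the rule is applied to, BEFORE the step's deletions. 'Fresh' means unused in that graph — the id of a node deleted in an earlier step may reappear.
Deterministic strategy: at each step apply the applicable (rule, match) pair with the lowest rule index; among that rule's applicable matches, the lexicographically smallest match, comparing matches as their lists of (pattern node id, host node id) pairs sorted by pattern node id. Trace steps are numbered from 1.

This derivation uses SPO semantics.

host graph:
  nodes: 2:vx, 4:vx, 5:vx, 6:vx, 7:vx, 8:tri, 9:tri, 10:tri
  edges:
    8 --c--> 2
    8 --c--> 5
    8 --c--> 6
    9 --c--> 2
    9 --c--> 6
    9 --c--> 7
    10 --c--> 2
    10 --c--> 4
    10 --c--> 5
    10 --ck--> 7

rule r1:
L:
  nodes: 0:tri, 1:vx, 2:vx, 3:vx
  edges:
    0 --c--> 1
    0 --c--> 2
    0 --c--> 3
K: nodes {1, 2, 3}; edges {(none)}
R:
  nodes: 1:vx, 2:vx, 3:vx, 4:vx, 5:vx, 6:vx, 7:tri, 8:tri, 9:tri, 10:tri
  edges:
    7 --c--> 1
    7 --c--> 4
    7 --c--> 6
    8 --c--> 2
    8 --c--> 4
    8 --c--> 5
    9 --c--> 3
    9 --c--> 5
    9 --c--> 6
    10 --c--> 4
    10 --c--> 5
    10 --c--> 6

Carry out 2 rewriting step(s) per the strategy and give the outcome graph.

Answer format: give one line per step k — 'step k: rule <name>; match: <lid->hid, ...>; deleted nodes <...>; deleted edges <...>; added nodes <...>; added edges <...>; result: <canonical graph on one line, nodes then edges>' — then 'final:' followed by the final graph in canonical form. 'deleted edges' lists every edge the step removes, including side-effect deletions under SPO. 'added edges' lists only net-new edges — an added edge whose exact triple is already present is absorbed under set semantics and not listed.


step 1: rule r1; match: 0->8, 1->2, 2->5, 3->6; deleted nodes 8; deleted edges (8,2,c); (8,5,c); (8,6,c); added nodes 11, 12, 13, 14, 15, 16, 17; added edges (14,2,c); (14,11,c); (14,13,c); (15,5,c); (15,11,c); (15,12,c); (16,6,c); (16,12,c); (16,13,c); (17,11,c); (17,12,c); (17,13,c); result: nodes: 2:vx, 4:vx, 5:vx, 6:vx, 7:vx, 9:tri, 10:tri, 11:vx, 12:vx, 13:vx, 14:tri, 15:tri, 16:tri, 17:tri edges: (9,2,c); (9,6,c); (9,7,c); (10,2,c); (10,4,c); (10,5,c); (10,7,ck); (14,2,c); (14,11,c); (14,13,c); (15,5,c); (15,11,c); (15,12,c); (16,6,c); (16,12,c); (16,13,c); (17,11,c); (17,12,c); (17,13,c)
step 2: rule r1; match: 0->9, 1->2, 2->6, 3->7; deleted nodes 9; deleted edges (9,2,c); (9,6,c); (9,7,c); added nodes 18, 19, 20, 21, 22, 23, 24; added edges (21,2,c); (21,18,c); (21,20,c); (22,6,c); (22,18,c); (22,19,c); (23,7,c); (23,19,c); (23,20,c); (24,18,c); (24,19,c); (24,20,c); result: nodes: 2:vx, 4:vx, 5:vx, 6:vx, 7:vx, 10:tri, 11:vx, 12:vx, 13:vx, 14:tri, 15:tri, 16:tri, 17:tri, 18:vx, 19:vx, 20:vx, 21:tri, 22:tri, 23:tri, 24:tri edges: (10,2,c); (10,4,c); (10,5,c); (10,7,ck); (14,2,c); (14,11,c); (14,13,c); (15,5,c); (15,11,c); (15,12,c); (16,6,c); (16,12,c); (16,13,c); (17,11,c); (17,12,c); (17,13,c); (21,2,c); (21,18,c); (21,20,c); (22,6,c); (22,18,c); (22,19,c); (23,7,c); (23,19,c); (23,20,c); (24,18,c); (24,19,c); (24,20,c)
final:
nodes: 2:vx, 4:vx, 5:vx, 6:vx, 7:vx, 10:tri, 11:vx, 12:vx, 13:vx, 14:tri, 15:tri, 16:tri, 17:tri, 18:vx, 19:vx, 20:vx, 21:tri, 22:tri, 23:tri, 24:tri
edges: (10,2,c); (10,4,c); (10,5,c); (10,7,ck); (14,2,c); (14,11,c); (14,13,c); (15,5,c); (15,11,c); (15,12,c); (16,6,c); (16,12,c); (16,13,c); (17,11,c); (17,12,c); (17,13,c); (21,2,c); (21,18,c); (21,20,c); (22,6,c); (22,18,c); (22,19,c); (23,7,c); (23,19,c); (23,20,c); (24,18,c); (24,19,c); (24,20,c)


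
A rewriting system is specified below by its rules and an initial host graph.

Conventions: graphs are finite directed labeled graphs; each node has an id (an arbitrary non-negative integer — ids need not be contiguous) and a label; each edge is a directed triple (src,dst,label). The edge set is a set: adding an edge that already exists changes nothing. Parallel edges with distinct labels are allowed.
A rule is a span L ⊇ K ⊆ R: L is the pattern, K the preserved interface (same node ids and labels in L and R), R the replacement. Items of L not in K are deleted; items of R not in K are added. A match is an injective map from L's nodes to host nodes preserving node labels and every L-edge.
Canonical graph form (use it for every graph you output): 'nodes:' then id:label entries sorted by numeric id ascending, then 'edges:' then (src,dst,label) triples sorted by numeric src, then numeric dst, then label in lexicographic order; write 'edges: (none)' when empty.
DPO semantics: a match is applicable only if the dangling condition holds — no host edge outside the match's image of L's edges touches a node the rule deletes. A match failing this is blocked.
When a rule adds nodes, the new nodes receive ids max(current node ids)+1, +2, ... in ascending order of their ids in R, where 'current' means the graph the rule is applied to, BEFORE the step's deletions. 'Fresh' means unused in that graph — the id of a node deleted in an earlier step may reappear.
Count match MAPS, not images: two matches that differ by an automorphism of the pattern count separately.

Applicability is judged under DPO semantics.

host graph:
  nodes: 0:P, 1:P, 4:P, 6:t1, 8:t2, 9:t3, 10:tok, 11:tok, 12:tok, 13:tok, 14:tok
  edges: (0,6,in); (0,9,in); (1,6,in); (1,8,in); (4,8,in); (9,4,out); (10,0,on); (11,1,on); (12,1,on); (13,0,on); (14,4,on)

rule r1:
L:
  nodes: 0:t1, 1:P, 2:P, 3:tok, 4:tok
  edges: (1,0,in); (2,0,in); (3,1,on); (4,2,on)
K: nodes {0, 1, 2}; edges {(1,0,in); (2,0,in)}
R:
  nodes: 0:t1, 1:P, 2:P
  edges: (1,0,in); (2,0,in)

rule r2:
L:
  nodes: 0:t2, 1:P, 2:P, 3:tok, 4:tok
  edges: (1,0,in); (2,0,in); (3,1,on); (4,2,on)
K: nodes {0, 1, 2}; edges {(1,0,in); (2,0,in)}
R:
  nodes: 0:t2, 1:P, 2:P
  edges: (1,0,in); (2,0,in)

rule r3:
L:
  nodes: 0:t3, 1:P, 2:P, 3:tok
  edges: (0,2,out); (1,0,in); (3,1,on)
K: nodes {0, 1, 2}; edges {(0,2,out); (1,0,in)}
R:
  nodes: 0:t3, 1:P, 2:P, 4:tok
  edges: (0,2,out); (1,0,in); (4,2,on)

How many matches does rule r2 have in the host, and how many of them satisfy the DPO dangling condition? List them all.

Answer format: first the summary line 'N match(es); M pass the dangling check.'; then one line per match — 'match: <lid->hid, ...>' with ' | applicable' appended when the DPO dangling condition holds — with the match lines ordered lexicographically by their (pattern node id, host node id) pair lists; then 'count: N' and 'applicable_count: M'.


4 match(es); 4 pass the dangling check.
match: 0->8, 1->1, 2->4, 3->11, 4->14 | applicable
match: 0->8, 1->1, 2->4, 3->12, 4->14 | applicable
match: 0->8, 1->4, 2->1, 3->14, 4->11 | applicable
match: 0->8, 1->4, 2->1, 3->14, 4->12 | applicable
count: 4
applicable_count: 4


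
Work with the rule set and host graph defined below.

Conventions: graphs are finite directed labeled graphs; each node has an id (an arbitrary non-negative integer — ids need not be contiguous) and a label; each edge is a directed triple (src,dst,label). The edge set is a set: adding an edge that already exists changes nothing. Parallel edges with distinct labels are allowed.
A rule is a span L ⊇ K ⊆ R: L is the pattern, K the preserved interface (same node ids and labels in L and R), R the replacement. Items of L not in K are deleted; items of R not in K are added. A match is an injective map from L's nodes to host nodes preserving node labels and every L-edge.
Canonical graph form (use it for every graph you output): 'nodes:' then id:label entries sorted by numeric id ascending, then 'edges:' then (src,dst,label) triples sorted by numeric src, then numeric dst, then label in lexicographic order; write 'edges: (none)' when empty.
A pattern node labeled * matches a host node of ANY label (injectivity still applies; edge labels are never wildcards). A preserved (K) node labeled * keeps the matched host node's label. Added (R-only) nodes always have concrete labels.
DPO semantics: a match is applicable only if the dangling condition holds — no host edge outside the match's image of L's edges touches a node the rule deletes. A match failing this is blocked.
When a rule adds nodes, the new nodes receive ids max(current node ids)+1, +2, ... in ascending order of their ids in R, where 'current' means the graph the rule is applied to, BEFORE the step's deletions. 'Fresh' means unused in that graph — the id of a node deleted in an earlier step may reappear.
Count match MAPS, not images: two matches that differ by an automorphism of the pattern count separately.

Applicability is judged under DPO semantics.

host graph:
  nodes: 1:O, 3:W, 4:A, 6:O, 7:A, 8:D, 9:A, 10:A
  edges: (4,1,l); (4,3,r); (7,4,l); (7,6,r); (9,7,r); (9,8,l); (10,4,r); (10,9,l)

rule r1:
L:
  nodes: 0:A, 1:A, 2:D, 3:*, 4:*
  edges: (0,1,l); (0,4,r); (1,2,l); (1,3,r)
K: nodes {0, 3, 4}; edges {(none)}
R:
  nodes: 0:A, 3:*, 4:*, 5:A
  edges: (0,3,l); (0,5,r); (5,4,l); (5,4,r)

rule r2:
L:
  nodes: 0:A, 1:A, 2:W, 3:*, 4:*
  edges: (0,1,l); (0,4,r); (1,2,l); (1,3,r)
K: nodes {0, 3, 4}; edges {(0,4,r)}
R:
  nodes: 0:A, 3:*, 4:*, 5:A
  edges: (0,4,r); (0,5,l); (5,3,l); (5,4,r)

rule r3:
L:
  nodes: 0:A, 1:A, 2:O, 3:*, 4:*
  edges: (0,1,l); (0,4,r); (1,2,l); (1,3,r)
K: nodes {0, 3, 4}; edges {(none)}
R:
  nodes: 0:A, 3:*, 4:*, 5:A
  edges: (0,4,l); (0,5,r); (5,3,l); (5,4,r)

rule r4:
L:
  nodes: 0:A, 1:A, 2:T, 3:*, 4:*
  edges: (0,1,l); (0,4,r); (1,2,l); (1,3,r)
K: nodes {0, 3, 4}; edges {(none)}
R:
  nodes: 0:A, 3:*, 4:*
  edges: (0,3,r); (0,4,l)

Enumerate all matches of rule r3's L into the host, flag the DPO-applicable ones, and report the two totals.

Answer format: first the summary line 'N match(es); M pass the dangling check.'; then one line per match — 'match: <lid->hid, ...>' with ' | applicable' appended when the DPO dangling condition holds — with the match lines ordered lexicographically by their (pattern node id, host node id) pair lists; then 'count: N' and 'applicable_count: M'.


1 match(es); 0 pass the dangling check.
match: 0->7, 1->4, 2->1, 3->3, 4->6
count: 1
applicable_count: 0


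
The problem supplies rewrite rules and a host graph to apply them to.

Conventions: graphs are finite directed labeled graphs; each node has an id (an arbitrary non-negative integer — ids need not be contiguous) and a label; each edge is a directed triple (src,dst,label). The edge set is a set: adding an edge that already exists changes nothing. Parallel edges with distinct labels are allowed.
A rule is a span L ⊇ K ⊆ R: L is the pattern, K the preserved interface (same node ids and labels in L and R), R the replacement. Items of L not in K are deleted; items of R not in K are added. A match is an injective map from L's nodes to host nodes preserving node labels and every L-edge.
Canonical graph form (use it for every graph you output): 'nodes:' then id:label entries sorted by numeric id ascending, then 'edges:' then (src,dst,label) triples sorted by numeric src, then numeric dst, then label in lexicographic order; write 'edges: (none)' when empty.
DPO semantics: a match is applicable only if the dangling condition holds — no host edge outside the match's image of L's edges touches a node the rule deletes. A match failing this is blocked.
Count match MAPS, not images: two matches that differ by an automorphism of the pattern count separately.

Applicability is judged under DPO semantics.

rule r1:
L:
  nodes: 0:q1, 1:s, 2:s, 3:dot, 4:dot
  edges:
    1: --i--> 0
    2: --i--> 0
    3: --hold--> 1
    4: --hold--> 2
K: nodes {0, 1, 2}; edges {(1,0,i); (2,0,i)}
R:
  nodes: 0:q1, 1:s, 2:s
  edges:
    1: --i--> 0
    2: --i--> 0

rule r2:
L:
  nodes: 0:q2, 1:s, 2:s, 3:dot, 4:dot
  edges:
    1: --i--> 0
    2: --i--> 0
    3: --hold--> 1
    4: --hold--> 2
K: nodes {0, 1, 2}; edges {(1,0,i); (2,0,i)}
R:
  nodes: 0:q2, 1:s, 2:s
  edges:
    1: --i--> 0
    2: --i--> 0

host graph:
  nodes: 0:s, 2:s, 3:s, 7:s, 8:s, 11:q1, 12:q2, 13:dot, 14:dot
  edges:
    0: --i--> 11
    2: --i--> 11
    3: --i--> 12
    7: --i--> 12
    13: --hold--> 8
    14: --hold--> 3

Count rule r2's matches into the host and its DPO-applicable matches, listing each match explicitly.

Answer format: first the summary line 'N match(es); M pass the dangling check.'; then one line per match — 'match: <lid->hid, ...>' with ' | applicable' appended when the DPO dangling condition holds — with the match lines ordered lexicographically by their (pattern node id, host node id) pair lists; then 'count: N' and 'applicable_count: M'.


0 match(es); 0 pass the dangling check.
count: 0
applicable_count: 0


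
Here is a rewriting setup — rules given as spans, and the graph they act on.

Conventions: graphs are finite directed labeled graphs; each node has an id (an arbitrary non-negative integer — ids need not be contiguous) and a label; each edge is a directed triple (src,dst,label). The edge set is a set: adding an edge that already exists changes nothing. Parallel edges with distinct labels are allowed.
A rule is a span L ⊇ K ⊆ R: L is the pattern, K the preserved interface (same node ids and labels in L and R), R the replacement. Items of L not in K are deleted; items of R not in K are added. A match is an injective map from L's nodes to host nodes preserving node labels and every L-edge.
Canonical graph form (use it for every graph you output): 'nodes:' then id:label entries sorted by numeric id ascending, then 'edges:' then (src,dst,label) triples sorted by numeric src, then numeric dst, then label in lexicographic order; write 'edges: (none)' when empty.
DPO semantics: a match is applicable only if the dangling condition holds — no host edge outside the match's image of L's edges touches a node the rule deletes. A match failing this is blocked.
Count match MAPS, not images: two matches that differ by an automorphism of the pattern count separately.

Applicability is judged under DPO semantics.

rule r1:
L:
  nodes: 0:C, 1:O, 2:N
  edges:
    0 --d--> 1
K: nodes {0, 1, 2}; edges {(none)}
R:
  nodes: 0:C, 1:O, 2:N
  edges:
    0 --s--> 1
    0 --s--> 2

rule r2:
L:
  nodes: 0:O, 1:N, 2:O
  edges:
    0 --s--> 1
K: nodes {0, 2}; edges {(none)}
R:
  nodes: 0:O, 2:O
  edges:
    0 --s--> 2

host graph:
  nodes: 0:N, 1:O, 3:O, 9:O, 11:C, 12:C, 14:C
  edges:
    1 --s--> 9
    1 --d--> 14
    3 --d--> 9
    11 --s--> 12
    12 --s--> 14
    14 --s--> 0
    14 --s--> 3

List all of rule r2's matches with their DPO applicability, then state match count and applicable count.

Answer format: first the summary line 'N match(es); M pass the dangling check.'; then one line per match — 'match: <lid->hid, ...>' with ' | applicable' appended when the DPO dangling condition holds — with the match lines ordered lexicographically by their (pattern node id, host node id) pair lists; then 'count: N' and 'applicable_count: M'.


0 match(es); 0 pass the dangling check.
count: 0
applicable_count: 0
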